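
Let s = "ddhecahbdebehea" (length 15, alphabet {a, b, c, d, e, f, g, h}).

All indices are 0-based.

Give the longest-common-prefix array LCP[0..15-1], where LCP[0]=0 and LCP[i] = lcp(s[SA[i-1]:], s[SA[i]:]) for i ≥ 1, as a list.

rank | idx | suffix
   0 |  14 | a
   1 |   5 | ahbdebehea
   2 |   7 | bdebehea
   3 |  10 | behea
   4 |   4 | cahbdebehea
   5 |   0 | ddhecahbdebehea
   6 |   8 | debehea
   7 |   1 | dhecahbdebehea
   8 |  13 | ea
   9 |   9 | ebehea
  10 |   3 | ecahbdebehea
  11 |  11 | ehea
  12 |   6 | hbdebehea
  13 |  12 | hea
  14 |   2 | hecahbdebehea

SA = [14, 5, 7, 10, 4, 0, 8, 1, 13, 9, 3, 11, 6, 12, 2]
i: (SA[i-1],SA[i]) lcp shared
  1: (14,5) 1 'a'
  2: (5,7) 0 ''
  3: (7,10) 1 'b'
  4: (10,4) 0 ''
  5: (4,0) 0 ''
  6: (0,8) 1 'd'
  7: (8,1) 1 'd'
  8: (1,13) 0 ''
  9: (13,9) 1 'e'
  10: (9,3) 1 'e'
  11: (3,11) 1 'e'
  12: (11,6) 0 ''
  13: (6,12) 1 'h'
  14: (12,2) 2 'he'

[0, 1, 0, 1, 0, 0, 1, 1, 0, 1, 1, 1, 0, 1, 2]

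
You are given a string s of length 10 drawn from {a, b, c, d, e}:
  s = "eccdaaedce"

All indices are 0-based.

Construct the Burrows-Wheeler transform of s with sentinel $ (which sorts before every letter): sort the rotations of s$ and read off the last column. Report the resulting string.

edaecdcec$a

rank  rotation     last
    0  $eccdaaedce  e
    1  aaedce$eccd  d
    2  aedce$eccda  a
    3  ccdaaedce$e  e
    4  cdaaedce$ec  c
    5  ce$eccdaaed  d
    6  daaedce$ecc  c
    7  dce$eccdaae  e
    8  e$eccdaaedc  c
    9  eccdaaedce$  $
   10  edce$eccdaa  a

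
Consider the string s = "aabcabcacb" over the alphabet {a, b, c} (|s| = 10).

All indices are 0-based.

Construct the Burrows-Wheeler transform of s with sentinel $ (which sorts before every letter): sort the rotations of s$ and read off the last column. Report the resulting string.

rank  rotation     last
    0  $aabcabcacb  b
    1  aabcabcacb$  $
    2  abcabcacb$a  a
    3  abcacb$aabc  c
    4  acb$aabcabc  c
    5  b$aabcabcac  c
    6  bcabcacb$aa  a
    7  bcacb$aabca  a
    8  cabcacb$aab  b
    9  cacb$aabcab  b
   10  cb$aabcabca  a

b$acccaabba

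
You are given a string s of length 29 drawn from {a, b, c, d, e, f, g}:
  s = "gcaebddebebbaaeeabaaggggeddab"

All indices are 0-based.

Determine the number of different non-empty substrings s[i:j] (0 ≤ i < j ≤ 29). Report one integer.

rank→(start, suffix):
  0 → (12, 'aaeeabaaggggeddab')
  1 → (18, 'aaggggeddab')
  2 → (27, 'ab')
  3 → (16, 'abaaggggeddab')
  4 → (2, 'aebddebebbaaeeabaaggggeddab')
  5 → (13, 'aeeabaaggggeddab')
  6 → (19, 'aggggeddab')
  7 → (28, 'b')
  8 → (11, 'baaeeabaaggggeddab')
  9 → (17, 'baaggggeddab')
  10 → (10, 'bbaaeeabaaggggeddab')
  11 → (4, 'bddebebbaaeeabaaggggeddab')
  12 → (8, 'bebbaaeeabaaggggeddab')
  13 → (1, 'caebddebebbaaeeabaaggggeddab')
  14 → (26, 'dab')
  15 → (25, 'ddab')
  16 → (5, 'ddebebbaaeeabaaggggeddab')
  17 → (6, 'debebbaaeeabaaggggeddab')
  18 → (15, 'eabaaggggeddab')
  19 → (9, 'ebbaaeeabaaggggeddab')
  20 → (3, 'ebddebebbaaeeabaaggggeddab')
  21 → (7, 'ebebbaaeeabaaggggeddab')
  22 → (24, 'eddab')
  23 → (14, 'eeabaaggggeddab')
  24 → (0, 'gcaebddebebbaaeeabaaggggeddab')
  25 → (23, 'geddab')
  26 → (22, 'ggeddab')
  27 → (21, 'gggeddab')
  28 → (20, 'ggggeddab')

SA = [12, 18, 27, 16, 2, 13, 19, 28, 11, 17, 10, 4, 8, 1, 26, 25, 5, 6, 15, 9, 3, 7, 24, 14, 0, 23, 22, 21, 20]
[i] adj suffixes → lcp
  [1] 12/18 → 2 ('aa')
  [2] 18/27 → 1 ('a')
  [3] 27/16 → 2 ('ab')
  [4] 16/2 → 1 ('a')
  [5] 2/13 → 2 ('ae')
  [6] 13/19 → 1 ('a')
  [7] 19/28 → 0 ('')
  [8] 28/11 → 1 ('b')
  [9] 11/17 → 3 ('baa')
  [10] 17/10 → 1 ('b')
  [11] 10/4 → 1 ('b')
  [12] 4/8 → 1 ('b')
  [13] 8/1 → 0 ('')
  [14] 1/26 → 0 ('')
  [15] 26/25 → 1 ('d')
  [16] 25/5 → 2 ('dd')
  [17] 5/6 → 1 ('d')
  [18] 6/15 → 0 ('')
  [19] 15/9 → 1 ('e')
  [20] 9/3 → 2 ('eb')
  [21] 3/7 → 2 ('eb')
  [22] 7/24 → 1 ('e')
  [23] 24/14 → 1 ('e')
  [24] 14/0 → 0 ('')
  [25] 0/23 → 1 ('g')
  [26] 23/22 → 1 ('g')
  [27] 22/21 → 2 ('gg')
  [28] 21/20 → 3 ('ggg')

n(n+1)/2 = 29·30/2 = 435
Σ LCP = 0 + 2 + 1 + 2 + 1 + 2 + 1 + 0 + 1 + 3 + 1 + 1 + 1 + 0 + 0 + 1 + 2 + 1 + 0 + 1 + 2 + 2 + 1 + 1 + 0 + 1 + 1 + 2 + 3 = 34
distinct = 435 − 34 = 401

401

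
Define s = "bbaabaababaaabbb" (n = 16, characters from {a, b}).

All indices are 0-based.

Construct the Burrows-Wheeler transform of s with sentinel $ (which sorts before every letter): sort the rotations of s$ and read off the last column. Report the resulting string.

rank  rotation           last
    0  $bbaabaababaaabbb  b
    1  aaabbb$bbaabaabab  b
    2  aabaababaaabbb$bb  b
    3  aababaaabbb$bbaab  b
    4  aabbb$bbaabaababa  a
    5  abaaabbb$bbaabaab  b
    6  abaababaaabbb$bba  a
    7  ababaaabbb$bbaaba  a
    8  abbb$bbaabaababaa  a
    9  b$bbaabaababaaabb  b
   10  baaabbb$bbaabaaba  a
   11  baabaababaaabbb$b  b
   12  baababaaabbb$bbaa  a
   13  babaaabbb$bbaabaa  a
   14  bb$bbaabaababaaab  b
   15  bbaabaababaaabbb$  $
   16  bbb$bbaabaababaaa  a

bbbbabaaababaab$a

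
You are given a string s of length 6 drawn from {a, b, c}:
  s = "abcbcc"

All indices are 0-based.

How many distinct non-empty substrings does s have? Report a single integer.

rank→(start, suffix):
  0 → (0, 'abcbcc')
  1 → (1, 'bcbcc')
  2 → (3, 'bcc')
  3 → (5, 'c')
  4 → (2, 'cbcc')
  5 → (4, 'cc')

SA = [0, 1, 3, 5, 2, 4]
[i] adj suffixes → lcp
  [1] 0/1 → 0 ('')
  [2] 1/3 → 2 ('bc')
  [3] 3/5 → 0 ('')
  [4] 5/2 → 1 ('c')
  [5] 2/4 → 1 ('c')

n(n+1)/2 = 6·7/2 = 21
Σ LCP = 0 + 0 + 2 + 0 + 1 + 1 = 4
distinct = 21 − 4 = 17

17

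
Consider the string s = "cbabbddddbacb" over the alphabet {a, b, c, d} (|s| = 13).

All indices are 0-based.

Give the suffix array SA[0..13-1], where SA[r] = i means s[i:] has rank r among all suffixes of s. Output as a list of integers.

sorted suffixes:
  #0 SA[0]=2  'abbddddbacb'
  #1 SA[1]=10  'acb'
  #2 SA[2]=12  'b'
  #3 SA[3]=1  'babbddddbacb'
  #4 SA[4]=9  'bacb'
  #5 SA[5]=3  'bbddddbacb'
  #6 SA[6]=4  'bddddbacb'
  #7 SA[7]=11  'cb'
  #8 SA[8]=0  'cbabbddddbacb'
  #9 SA[9]=8  'dbacb'
  #10 SA[10]=7  'ddbacb'
  #11 SA[11]=6  'dddbacb'
  #12 SA[12]=5  'ddddbacb'

[2, 10, 12, 1, 9, 3, 4, 11, 0, 8, 7, 6, 5]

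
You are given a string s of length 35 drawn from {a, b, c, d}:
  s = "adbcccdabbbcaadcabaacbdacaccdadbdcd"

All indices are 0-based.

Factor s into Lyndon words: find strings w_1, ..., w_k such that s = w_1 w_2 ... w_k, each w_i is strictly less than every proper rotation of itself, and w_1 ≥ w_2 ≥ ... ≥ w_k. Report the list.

emit factor 1: 'adbcccd' (i=0, period=7)
emit factor 2: 'abbbc' (i=7, period=5)
emit factor 3: 'aadcab' (i=12, period=6)
emit factor 4: 'aacbdacaccdadbdcd' (i=18, period=17)

["adbcccd", "abbbc", "aadcab", "aacbdacaccdadbdcd"]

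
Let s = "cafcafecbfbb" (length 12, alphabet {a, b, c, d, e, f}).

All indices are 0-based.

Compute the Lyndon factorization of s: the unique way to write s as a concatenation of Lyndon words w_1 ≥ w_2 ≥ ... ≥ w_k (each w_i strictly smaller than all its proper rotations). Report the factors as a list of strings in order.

emit factor 1: 'c' (i=0, period=1)
emit factor 2: 'afcafecbfbb' (i=1, period=11)

["c", "afcafecbfbb"]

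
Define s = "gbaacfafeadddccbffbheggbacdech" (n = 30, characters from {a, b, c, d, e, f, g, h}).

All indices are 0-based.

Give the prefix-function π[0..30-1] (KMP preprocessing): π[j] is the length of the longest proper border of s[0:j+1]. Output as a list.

[0, 0, 0, 0, 0, 0, 0, 0, 0, 0, 0, 0, 0, 0, 0, 0, 0, 0, 0, 0, 0, 1, 1, 2, 3, 0, 0, 0, 0, 0]

π[0] = 0
j=1 s[j]='b': π[1]=0 (border '')
j=2 s[j]='a': π[2]=0 (border '')
j=3 s[j]='a': π[3]=0 (border '')
j=4 s[j]='c': π[4]=0 (border '')
j=5 s[j]='f': π[5]=0 (border '')
j=6 s[j]='a': π[6]=0 (border '')
j=7 s[j]='f': π[7]=0 (border '')
j=8 s[j]='e': π[8]=0 (border '')
j=9 s[j]='a': π[9]=0 (border '')
j=10 s[j]='d': π[10]=0 (border '')
j=11 s[j]='d': π[11]=0 (border '')
j=12 s[j]='d': π[12]=0 (border '')
j=13 s[j]='c': π[13]=0 (border '')
j=14 s[j]='c': π[14]=0 (border '')
j=15 s[j]='b': π[15]=0 (border '')
j=16 s[j]='f': π[16]=0 (border '')
j=17 s[j]='f': π[17]=0 (border '')
j=18 s[j]='b': π[18]=0 (border '')
j=19 s[j]='h': π[19]=0 (border '')
j=20 s[j]='e': π[20]=0 (border '')
j=21 s[j]='g': π[21]=1 (border 'g')
j=22 s[j]='g': k: 1→0; π[22]=1 (border 'g')
j=23 s[j]='b': π[23]=2 (border 'gb')
j=24 s[j]='a': π[24]=3 (border 'gba')
j=25 s[j]='c': k: 3→0; π[25]=0 (border '')
j=26 s[j]='d': π[26]=0 (border '')
j=27 s[j]='e': π[27]=0 (border '')
j=28 s[j]='c': π[28]=0 (border '')
j=29 s[j]='h': π[29]=0 (border '')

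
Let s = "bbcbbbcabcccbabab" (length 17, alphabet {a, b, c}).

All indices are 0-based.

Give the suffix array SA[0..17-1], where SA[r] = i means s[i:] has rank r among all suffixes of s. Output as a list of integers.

[15, 13, 7, 16, 14, 12, 3, 4, 0, 5, 1, 8, 6, 11, 2, 10, 9]

sorted suffixes:
  #0 SA[0]=15  'ab'
  #1 SA[1]=13  'abab'
  #2 SA[2]=7  'abcccbabab'
  #3 SA[3]=16  'b'
  #4 SA[4]=14  'bab'
  #5 SA[5]=12  'babab'
  #6 SA[6]=3  'bbbcabcccbabab'
  #7 SA[7]=4  'bbcabcccbabab'
  #8 SA[8]=0  'bbcbbbcabcccbabab'
  #9 SA[9]=5  'bcabcccbabab'
  #10 SA[10]=1  'bcbbbcabcccbabab'
  #11 SA[11]=8  'bcccbabab'
  #12 SA[12]=6  'cabcccbabab'
  #13 SA[13]=11  'cbabab'
  #14 SA[14]=2  'cbbbcabcccbabab'
  #15 SA[15]=10  'ccbabab'
  #16 SA[16]=9  'cccbabab'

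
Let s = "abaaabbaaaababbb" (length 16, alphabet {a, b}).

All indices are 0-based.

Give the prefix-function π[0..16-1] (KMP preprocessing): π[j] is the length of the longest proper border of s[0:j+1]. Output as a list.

[0, 0, 1, 1, 1, 2, 0, 1, 1, 1, 1, 2, 3, 2, 0, 0]

π[0] = 0
j=1 s[j]='b': π[1]=0 (border '')
j=2 s[j]='a': π[2]=1 (border 'a')
j=3 s[j]='a': k: 1→0; π[3]=1 (border 'a')
j=4 s[j]='a': k: 1→0; π[4]=1 (border 'a')
j=5 s[j]='b': π[5]=2 (border 'ab')
j=6 s[j]='b': k: 2→0; π[6]=0 (border '')
j=7 s[j]='a': π[7]=1 (border 'a')
j=8 s[j]='a': k: 1→0; π[8]=1 (border 'a')
j=9 s[j]='a': k: 1→0; π[9]=1 (border 'a')
j=10 s[j]='a': k: 1→0; π[10]=1 (border 'a')
j=11 s[j]='b': π[11]=2 (border 'ab')
j=12 s[j]='a': π[12]=3 (border 'aba')
j=13 s[j]='b': k: 3→1; π[13]=2 (border 'ab')
j=14 s[j]='b': k: 2→0; π[14]=0 (border '')
j=15 s[j]='b': π[15]=0 (border '')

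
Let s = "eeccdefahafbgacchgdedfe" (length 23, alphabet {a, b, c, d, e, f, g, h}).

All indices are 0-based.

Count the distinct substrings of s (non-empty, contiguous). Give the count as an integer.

259

sorted suffixes:
  #0 SA[0]=13  'acchgdedfe'
  #1 SA[1]=9  'afbgacchgdedfe'
  #2 SA[2]=7  'ahafbgacchgdedfe'
  #3 SA[3]=11  'bgacchgdedfe'
  #4 SA[4]=2  'ccdefahafbgacchgdedfe'
  #5 SA[5]=14  'cchgdedfe'
  #6 SA[6]=3  'cdefahafbgacchgdedfe'
  #7 SA[7]=15  'chgdedfe'
  #8 SA[8]=18  'dedfe'
  #9 SA[9]=4  'defahafbgacchgdedfe'
  #10 SA[10]=20  'dfe'
  #11 SA[11]=22  'e'
  #12 SA[12]=1  'eccdefahafbgacchgdedfe'
  #13 SA[13]=19  'edfe'
  #14 SA[14]=0  'eeccdefahafbgacchgdedfe'
  #15 SA[15]=5  'efahafbgacchgdedfe'
  #16 SA[16]=6  'fahafbgacchgdedfe'
  #17 SA[17]=10  'fbgacchgdedfe'
  #18 SA[18]=21  'fe'
  #19 SA[19]=12  'gacchgdedfe'
  #20 SA[20]=17  'gdedfe'
  #21 SA[21]=8  'hafbgacchgdedfe'
  #22 SA[22]=16  'hgdedfe'

SA = [13, 9, 7, 11, 2, 14, 3, 15, 18, 4, 20, 22, 1, 19, 0, 5, 6, 10, 21, 12, 17, 8, 16]
rank  pair      lcp
   1  s[13:],s[9:]  1  'a'
   2  s[9:],s[7:]  1  'a'
   3  s[7:],s[11:]  0  ''
   4  s[11:],s[2:]  0  ''
   5  s[2:],s[14:]  2  'cc'
   6  s[14:],s[3:]  1  'c'
   7  s[3:],s[15:]  1  'c'
   8  s[15:],s[18:]  0  ''
   9  s[18:],s[4:]  2  'de'
  10  s[4:],s[20:]  1  'd'
  11  s[20:],s[22:]  0  ''
  12  s[22:],s[1:]  1  'e'
  13  s[1:],s[19:]  1  'e'
  14  s[19:],s[0:]  1  'e'
  15  s[0:],s[5:]  1  'e'
  16  s[5:],s[6:]  0  ''
  17  s[6:],s[10:]  1  'f'
  18  s[10:],s[21:]  1  'f'
  19  s[21:],s[12:]  0  ''
  20  s[12:],s[17:]  1  'g'
  21  s[17:],s[8:]  0  ''
  22  s[8:],s[16:]  1  'h'

n(n+1)/2 = 23·24/2 = 276
Σ LCP = 0 + 1 + 1 + 0 + 0 + 2 + 1 + 1 + 0 + 2 + 1 + 0 + 1 + 1 + 1 + 1 + 0 + 1 + 1 + 0 + 1 + 0 + 1 = 17
distinct = 276 − 17 = 259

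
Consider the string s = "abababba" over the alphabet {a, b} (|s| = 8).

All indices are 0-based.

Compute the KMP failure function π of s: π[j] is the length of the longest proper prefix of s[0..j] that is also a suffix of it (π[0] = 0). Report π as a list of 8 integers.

[0, 0, 1, 2, 3, 4, 0, 1]

π[0] = 0
j=1 s[j]='b': π[1]=0 (border '')
j=2 s[j]='a': π[2]=1 (border 'a')
j=3 s[j]='b': π[3]=2 (border 'ab')
j=4 s[j]='a': π[4]=3 (border 'aba')
j=5 s[j]='b': π[5]=4 (border 'abab')
j=6 s[j]='b': k: 4→2→0; π[6]=0 (border '')
j=7 s[j]='a': π[7]=1 (border 'a')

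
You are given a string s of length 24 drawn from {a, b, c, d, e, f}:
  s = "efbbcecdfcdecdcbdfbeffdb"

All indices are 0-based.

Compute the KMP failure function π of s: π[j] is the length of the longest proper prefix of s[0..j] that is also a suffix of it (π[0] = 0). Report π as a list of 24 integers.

π[0] = 0
j=1 s[j]='f': π[1]=0 (border '')
j=2 s[j]='b': π[2]=0 (border '')
j=3 s[j]='b': π[3]=0 (border '')
j=4 s[j]='c': π[4]=0 (border '')
j=5 s[j]='e': π[5]=1 (border 'e')
j=6 s[j]='c': k: 1→0; π[6]=0 (border '')
j=7 s[j]='d': π[7]=0 (border '')
j=8 s[j]='f': π[8]=0 (border '')
j=9 s[j]='c': π[9]=0 (border '')
j=10 s[j]='d': π[10]=0 (border '')
j=11 s[j]='e': π[11]=1 (border 'e')
j=12 s[j]='c': k: 1→0; π[12]=0 (border '')
j=13 s[j]='d': π[13]=0 (border '')
j=14 s[j]='c': π[14]=0 (border '')
j=15 s[j]='b': π[15]=0 (border '')
j=16 s[j]='d': π[16]=0 (border '')
j=17 s[j]='f': π[17]=0 (border '')
j=18 s[j]='b': π[18]=0 (border '')
j=19 s[j]='e': π[19]=1 (border 'e')
j=20 s[j]='f': π[20]=2 (border 'ef')
j=21 s[j]='f': k: 2→0; π[21]=0 (border '')
j=22 s[j]='d': π[22]=0 (border '')
j=23 s[j]='b': π[23]=0 (border '')

[0, 0, 0, 0, 0, 1, 0, 0, 0, 0, 0, 1, 0, 0, 0, 0, 0, 0, 0, 1, 2, 0, 0, 0]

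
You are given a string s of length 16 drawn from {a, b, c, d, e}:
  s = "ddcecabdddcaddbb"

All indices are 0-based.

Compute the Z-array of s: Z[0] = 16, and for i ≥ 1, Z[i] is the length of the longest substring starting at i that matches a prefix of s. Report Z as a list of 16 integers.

[16, 1, 0, 0, 0, 0, 0, 2, 3, 1, 0, 0, 2, 1, 0, 0]

Z[0]=16
i=1: fresh scan; Z[1]=1 grow→box=[1,2)
i=2: fresh scan; Z[2]=0
i=3: fresh scan; Z[3]=0
i=4: fresh scan; Z[4]=0
i=5: fresh scan; Z[5]=0
i=6: fresh scan; Z[6]=0
i=7: fresh scan; Z[7]=2 grow→box=[7,9)
i=8: min(r-i=1, Z[1]=1)=1; Z[8]=3 grow→box=[8,11)
i=9: min(r-i=2, Z[1]=1)=1; Z[9]=1
i=10: min(r-i=1, Z[2]=0)=0; Z[10]=0
i=11: fresh scan; Z[11]=0
i=12: fresh scan; Z[12]=2 grow→box=[12,14)
i=13: min(r-i=1, Z[1]=1)=1; Z[13]=1
i=14: fresh scan; Z[14]=0
i=15: fresh scan; Z[15]=0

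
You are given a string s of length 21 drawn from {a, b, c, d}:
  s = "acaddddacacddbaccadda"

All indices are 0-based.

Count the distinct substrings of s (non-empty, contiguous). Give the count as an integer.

197

sorted suffixes:
  #0 SA[0]=20  'a'
  #1 SA[1]=7  'acacddbaccadda'
  #2 SA[2]=0  'acaddddacacddbaccadda'
  #3 SA[3]=14  'accadda'
  #4 SA[4]=9  'acddbaccadda'
  #5 SA[5]=17  'adda'
  #6 SA[6]=2  'addddacacddbaccadda'
  #7 SA[7]=13  'baccadda'
  #8 SA[8]=8  'cacddbaccadda'
  #9 SA[9]=16  'cadda'
  #10 SA[10]=1  'caddddacacddbaccadda'
  #11 SA[11]=15  'ccadda'
  #12 SA[12]=10  'cddbaccadda'
  #13 SA[13]=19  'da'
  #14 SA[14]=6  'dacacddbaccadda'
  #15 SA[15]=12  'dbaccadda'
  #16 SA[16]=18  'dda'
  #17 SA[17]=5  'ddacacddbaccadda'
  #18 SA[18]=11  'ddbaccadda'
  #19 SA[19]=4  'dddacacddbaccadda'
  #20 SA[20]=3  'ddddacacddbaccadda'

SA = [20, 7, 0, 14, 9, 17, 2, 13, 8, 16, 1, 15, 10, 19, 6, 12, 18, 5, 11, 4, 3]
i: (SA[i-1],SA[i]) lcp shared
  1: (20,7) 1 'a'
  2: (7,0) 3 'aca'
  3: (0,14) 2 'ac'
  4: (14,9) 2 'ac'
  5: (9,17) 1 'a'
  6: (17,2) 3 'add'
  7: (2,13) 0 ''
  8: (13,8) 0 ''
  9: (8,16) 2 'ca'
  10: (16,1) 4 'cadd'
  11: (1,15) 1 'c'
  12: (15,10) 1 'c'
  13: (10,19) 0 ''
  14: (19,6) 2 'da'
  15: (6,12) 1 'd'
  16: (12,18) 1 'd'
  17: (18,5) 3 'dda'
  18: (5,11) 2 'dd'
  19: (11,4) 2 'dd'
  20: (4,3) 3 'ddd'

n(n+1)/2 = 21·22/2 = 231
Σ LCP = 0 + 1 + 3 + 2 + 2 + 1 + 3 + 0 + 0 + 2 + 4 + 1 + 1 + 0 + 2 + 1 + 1 + 3 + 2 + 2 + 3 = 34
distinct = 231 − 34 = 197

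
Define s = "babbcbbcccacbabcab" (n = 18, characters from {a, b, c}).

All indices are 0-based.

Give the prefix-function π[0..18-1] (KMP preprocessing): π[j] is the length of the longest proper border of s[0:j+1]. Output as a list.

π[0] = 0
j=1 s[j]='a': π[1]=0 (border '')
j=2 s[j]='b': π[2]=1 (border 'b')
j=3 s[j]='b': k: 1→0; π[3]=1 (border 'b')
j=4 s[j]='c': k: 1→0; π[4]=0 (border '')
j=5 s[j]='b': π[5]=1 (border 'b')
j=6 s[j]='b': k: 1→0; π[6]=1 (border 'b')
j=7 s[j]='c': k: 1→0; π[7]=0 (border '')
j=8 s[j]='c': π[8]=0 (border '')
j=9 s[j]='c': π[9]=0 (border '')
j=10 s[j]='a': π[10]=0 (border '')
j=11 s[j]='c': π[11]=0 (border '')
j=12 s[j]='b': π[12]=1 (border 'b')
j=13 s[j]='a': π[13]=2 (border 'ba')
j=14 s[j]='b': π[14]=3 (border 'bab')
j=15 s[j]='c': k: 3→1→0; π[15]=0 (border '')
j=16 s[j]='a': π[16]=0 (border '')
j=17 s[j]='b': π[17]=1 (border 'b')

[0, 0, 1, 1, 0, 1, 1, 0, 0, 0, 0, 0, 1, 2, 3, 0, 0, 1]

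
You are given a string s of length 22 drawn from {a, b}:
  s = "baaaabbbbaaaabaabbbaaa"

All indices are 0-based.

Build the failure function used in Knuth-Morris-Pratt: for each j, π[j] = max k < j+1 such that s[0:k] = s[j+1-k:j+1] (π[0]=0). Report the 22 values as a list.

[0, 0, 0, 0, 0, 1, 1, 1, 1, 2, 3, 4, 5, 6, 2, 3, 1, 1, 1, 2, 3, 4]

π[0] = 0
j=1 s[j]='a': π[1]=0 (border '')
j=2 s[j]='a': π[2]=0 (border '')
j=3 s[j]='a': π[3]=0 (border '')
j=4 s[j]='a': π[4]=0 (border '')
j=5 s[j]='b': π[5]=1 (border 'b')
j=6 s[j]='b': k: 1→0; π[6]=1 (border 'b')
j=7 s[j]='b': k: 1→0; π[7]=1 (border 'b')
j=8 s[j]='b': k: 1→0; π[8]=1 (border 'b')
j=9 s[j]='a': π[9]=2 (border 'ba')
j=10 s[j]='a': π[10]=3 (border 'baa')
j=11 s[j]='a': π[11]=4 (border 'baaa')
j=12 s[j]='a': π[12]=5 (border 'baaaa')
j=13 s[j]='b': π[13]=6 (border 'baaaab')
j=14 s[j]='a': k: 6→1; π[14]=2 (border 'ba')
j=15 s[j]='a': π[15]=3 (border 'baa')
j=16 s[j]='b': k: 3→0; π[16]=1 (border 'b')
j=17 s[j]='b': k: 1→0; π[17]=1 (border 'b')
j=18 s[j]='b': k: 1→0; π[18]=1 (border 'b')
j=19 s[j]='a': π[19]=2 (border 'ba')
j=20 s[j]='a': π[20]=3 (border 'baa')
j=21 s[j]='a': π[21]=4 (border 'baaa')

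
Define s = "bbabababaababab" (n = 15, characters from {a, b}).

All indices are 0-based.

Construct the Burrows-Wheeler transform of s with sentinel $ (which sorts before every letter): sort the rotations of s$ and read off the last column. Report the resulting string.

bbbbbbabaaaaaab$

rank  rotation          last
    0  $bbabababaababab  b
    1  aababab$bbababab  b
    2  ab$bbabababaabab  b
    3  abaababab$bbabab  b
    4  abab$bbabababaab  b
    5  ababaababab$bbab  b
    6  ababab$bbabababa  a
    7  abababaababab$bb  b
    8  b$bbabababaababa  a
    9  baababab$bbababa  a
   10  bab$bbabababaaba  a
   11  babaababab$bbaba  a
   12  babab$bbabababaa  a
   13  bababaababab$bba  a
   14  babababaababab$b  b
   15  bbabababaababab$  $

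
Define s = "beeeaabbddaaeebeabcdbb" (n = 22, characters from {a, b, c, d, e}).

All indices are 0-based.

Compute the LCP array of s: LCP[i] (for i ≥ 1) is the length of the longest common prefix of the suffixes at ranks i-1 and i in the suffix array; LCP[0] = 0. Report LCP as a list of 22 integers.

[0, 2, 1, 2, 1, 0, 1, 2, 1, 1, 1, 2, 0, 0, 1, 1, 0, 2, 1, 1, 2, 2]

sorted suffixes:
  #0 SA[0]=4  'aabbddaaeebeabcdbb'
  #1 SA[1]=10  'aaeebeabcdbb'
  #2 SA[2]=5  'abbddaaeebeabcdbb'
  #3 SA[3]=16  'abcdbb'
  #4 SA[4]=11  'aeebeabcdbb'
  #5 SA[5]=21  'b'
  #6 SA[6]=20  'bb'
  #7 SA[7]=6  'bbddaaeebeabcdbb'
  #8 SA[8]=17  'bcdbb'
  #9 SA[9]=7  'bddaaeebeabcdbb'
  #10 SA[10]=14  'beabcdbb'
  #11 SA[11]=0  'beeeaabbddaaeebeabcdbb'
  #12 SA[12]=18  'cdbb'
  #13 SA[13]=9  'daaeebeabcdbb'
  #14 SA[14]=19  'dbb'
  #15 SA[15]=8  'ddaaeebeabcdbb'
  #16 SA[16]=3  'eaabbddaaeebeabcdbb'
  #17 SA[17]=15  'eabcdbb'
  #18 SA[18]=13  'ebeabcdbb'
  #19 SA[19]=2  'eeaabbddaaeebeabcdbb'
  #20 SA[20]=12  'eebeabcdbb'
  #21 SA[21]=1  'eeeaabbddaaeebeabcdbb'

SA = [4, 10, 5, 16, 11, 21, 20, 6, 17, 7, 14, 0, 18, 9, 19, 8, 3, 15, 13, 2, 12, 1]
i: (SA[i-1],SA[i]) lcp shared
  1: (4,10) 2 'aa'
  2: (10,5) 1 'a'
  3: (5,16) 2 'ab'
  4: (16,11) 1 'a'
  5: (11,21) 0 ''
  6: (21,20) 1 'b'
  7: (20,6) 2 'bb'
  8: (6,17) 1 'b'
  9: (17,7) 1 'b'
  10: (7,14) 1 'b'
  11: (14,0) 2 'be'
  12: (0,18) 0 ''
  13: (18,9) 0 ''
  14: (9,19) 1 'd'
  15: (19,8) 1 'd'
  16: (8,3) 0 ''
  17: (3,15) 2 'ea'
  18: (15,13) 1 'e'
  19: (13,2) 1 'e'
  20: (2,12) 2 'ee'
  21: (12,1) 2 'ee'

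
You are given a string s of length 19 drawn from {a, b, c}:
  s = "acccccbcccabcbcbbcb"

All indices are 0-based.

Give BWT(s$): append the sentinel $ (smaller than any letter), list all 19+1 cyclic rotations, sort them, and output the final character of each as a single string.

bc$ccbcaccbbbcccbcca

rank  rotation              last
    0  $acccccbcccabcbcbbcb  b
    1  abcbcbbcb$acccccbccc  c
    2  acccccbcccabcbcbbcb$  $
    3  b$acccccbcccabcbcbbc  c
    4  bbcb$acccccbcccabcbc  c
    5  bcb$acccccbcccabcbcb  b
    6  bcbbcb$acccccbcccabc  c
    7  bcbcbbcb$acccccbccca  a
    8  bcccabcbcbbcb$accccc  c
    9  cabcbcbbcb$acccccbcc  c
   10  cb$acccccbcccabcbcbb  b
   11  cbbcb$acccccbcccabcb  b
   12  cbcbbcb$acccccbcccab  b
   13  cbcccabcbcbbcb$acccc  c
   14  ccabcbcbbcb$acccccbc  c
   15  ccbcccabcbcbbcb$accc  c
   16  cccabcbcbbcb$acccccb  b
   17  cccbcccabcbcbbcb$acc  c
   18  ccccbcccabcbcbbcb$ac  c
   19  cccccbcccabcbcbbcb$a  a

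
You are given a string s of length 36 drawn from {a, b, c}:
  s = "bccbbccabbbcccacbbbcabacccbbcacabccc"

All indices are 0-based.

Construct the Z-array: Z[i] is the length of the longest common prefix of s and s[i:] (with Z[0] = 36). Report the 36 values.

Z[0]=36
i=1: i≥r, start 0; Z[1]=0
i=2: i≥r, start 0; Z[2]=0
i=3: i≥r, start 0; Z[3]=1 extend→box=[3,4)
i=4: i≥r, start 0; Z[4]=3 extend→box=[4,7)
i=5: min(r-i=2, Z[1]=0)=0; Z[5]=0
i=6: min(r-i=1, Z[2]=0)=0; Z[6]=0
i=7: i≥r, start 0; Z[7]=0
i=8: i≥r, start 0; Z[8]=1 extend→box=[8,9)
i=9: i≥r, start 0; Z[9]=1 extend→box=[9,10)
i=10: i≥r, start 0; Z[10]=3 extend→box=[10,13)
i=11: min(r-i=2, Z[1]=0)=0; Z[11]=0
i=12: min(r-i=1, Z[2]=0)=0; Z[12]=0
i=13: i≥r, start 0; Z[13]=0
i=14: i≥r, start 0; Z[14]=0
i=15: i≥r, start 0; Z[15]=0
i=16: i≥r, start 0; Z[16]=1 extend→box=[16,17)
i=17: i≥r, start 0; Z[17]=1 extend→box=[17,18)
i=18: i≥r, start 0; Z[18]=2 extend→box=[18,20)
i=19: min(r-i=1, Z[1]=0)=0; Z[19]=0
i=20: i≥r, start 0; Z[20]=0
i=21: i≥r, start 0; Z[21]=1 extend→box=[21,22)
i=22: i≥r, start 0; Z[22]=0
i=23: i≥r, start 0; Z[23]=0
i=24: i≥r, start 0; Z[24]=0
i=25: i≥r, start 0; Z[25]=0
i=26: i≥r, start 0; Z[26]=1 extend→box=[26,27)
i=27: i≥r, start 0; Z[27]=2 extend→box=[27,29)
i=28: min(r-i=1, Z[1]=0)=0; Z[28]=0
i=29: i≥r, start 0; Z[29]=0
i=30: i≥r, start 0; Z[30]=0
i=31: i≥r, start 0; Z[31]=0
i=32: i≥r, start 0; Z[32]=3 extend→box=[32,35)
i=33: min(r-i=2, Z[1]=0)=0; Z[33]=0
i=34: min(r-i=1, Z[2]=0)=0; Z[34]=0
i=35: i≥r, start 0; Z[35]=0

[36, 0, 0, 1, 3, 0, 0, 0, 1, 1, 3, 0, 0, 0, 0, 0, 1, 1, 2, 0, 0, 1, 0, 0, 0, 0, 1, 2, 0, 0, 0, 0, 3, 0, 0, 0]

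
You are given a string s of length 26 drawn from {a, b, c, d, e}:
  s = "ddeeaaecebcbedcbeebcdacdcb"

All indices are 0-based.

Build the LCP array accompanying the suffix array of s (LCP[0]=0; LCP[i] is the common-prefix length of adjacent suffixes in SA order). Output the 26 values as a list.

[0, 1, 1, 0, 1, 2, 1, 2, 0, 2, 3, 1, 2, 1, 0, 1, 3, 1, 1, 0, 1, 3, 1, 1, 1, 2]

sorted suffixes:
  #0 SA[0]=4  'aaecebcbedcbeebcdacdcb'
  #1 SA[1]=21  'acdcb'
  #2 SA[2]=5  'aecebcbedcbeebcdacdcb'
  #3 SA[3]=25  'b'
  #4 SA[4]=9  'bcbedcbeebcdacdcb'
  #5 SA[5]=18  'bcdacdcb'
  #6 SA[6]=11  'bedcbeebcdacdcb'
  #7 SA[7]=15  'beebcdacdcb'
  #8 SA[8]=24  'cb'
  #9 SA[9]=10  'cbedcbeebcdacdcb'
  #10 SA[10]=14  'cbeebcdacdcb'
  #11 SA[11]=19  'cdacdcb'
  #12 SA[12]=22  'cdcb'
  #13 SA[13]=7  'cebcbedcbeebcdacdcb'
  #14 SA[14]=20  'dacdcb'
  #15 SA[15]=23  'dcb'
  #16 SA[16]=13  'dcbeebcdacdcb'
  #17 SA[17]=0  'ddeeaaecebcbedcbeebcdacdcb'
  #18 SA[18]=1  'deeaaecebcbedcbeebcdacdcb'
  #19 SA[19]=3  'eaaecebcbedcbeebcdacdcb'
  #20 SA[20]=8  'ebcbedcbeebcdacdcb'
  #21 SA[21]=17  'ebcdacdcb'
  #22 SA[22]=6  'ecebcbedcbeebcdacdcb'
  #23 SA[23]=12  'edcbeebcdacdcb'
  #24 SA[24]=2  'eeaaecebcbedcbeebcdacdcb'
  #25 SA[25]=16  'eebcdacdcb'

SA = [4, 21, 5, 25, 9, 18, 11, 15, 24, 10, 14, 19, 22, 7, 20, 23, 13, 0, 1, 3, 8, 17, 6, 12, 2, 16]
[i] adj suffixes → lcp
  [1] 4/21 → 1 ('a')
  [2] 21/5 → 1 ('a')
  [3] 5/25 → 0 ('')
  [4] 25/9 → 1 ('b')
  [5] 9/18 → 2 ('bc')
  [6] 18/11 → 1 ('b')
  [7] 11/15 → 2 ('be')
  [8] 15/24 → 0 ('')
  [9] 24/10 → 2 ('cb')
  [10] 10/14 → 3 ('cbe')
  [11] 14/19 → 1 ('c')
  [12] 19/22 → 2 ('cd')
  [13] 22/7 → 1 ('c')
  [14] 7/20 → 0 ('')
  [15] 20/23 → 1 ('d')
  [16] 23/13 → 3 ('dcb')
  [17] 13/0 → 1 ('d')
  [18] 0/1 → 1 ('d')
  [19] 1/3 → 0 ('')
  [20] 3/8 → 1 ('e')
  [21] 8/17 → 3 ('ebc')
  [22] 17/6 → 1 ('e')
  [23] 6/12 → 1 ('e')
  [24] 12/2 → 1 ('e')
  [25] 2/16 → 2 ('ee')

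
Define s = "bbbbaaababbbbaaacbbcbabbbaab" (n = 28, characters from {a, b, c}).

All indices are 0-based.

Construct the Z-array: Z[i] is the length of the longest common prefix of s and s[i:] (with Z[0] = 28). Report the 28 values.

Z[0]=28
i=1: i≥r, start 0; Z[1]=3 extend→box=[1,4)
i=2: min(r-i=2, Z[1]=3)=2; Z[2]=2
i=3: min(r-i=1, Z[2]=2)=1; Z[3]=1
i=4: i≥r, start 0; Z[4]=0
i=5: i≥r, start 0; Z[5]=0
i=6: i≥r, start 0; Z[6]=0
i=7: i≥r, start 0; Z[7]=1 extend→box=[7,8)
i=8: i≥r, start 0; Z[8]=0
i=9: i≥r, start 0; Z[9]=7 extend→box=[9,16)
i=10: min(r-i=6, Z[1]=3)=3; Z[10]=3
i=11: min(r-i=5, Z[2]=2)=2; Z[11]=2
i=12: min(r-i=4, Z[3]=1)=1; Z[12]=1
i=13: min(r-i=3, Z[4]=0)=0; Z[13]=0
i=14: min(r-i=2, Z[5]=0)=0; Z[14]=0
i=15: min(r-i=1, Z[6]=0)=0; Z[15]=0
i=16: i≥r, start 0; Z[16]=0
i=17: i≥r, start 0; Z[17]=2 extend→box=[17,19)
i=18: min(r-i=1, Z[1]=3)=1; Z[18]=1
i=19: i≥r, start 0; Z[19]=0
i=20: i≥r, start 0; Z[20]=1 extend→box=[20,21)
i=21: i≥r, start 0; Z[21]=0
i=22: i≥r, start 0; Z[22]=3 extend→box=[22,25)
i=23: min(r-i=2, Z[1]=3)=2; Z[23]=2
i=24: min(r-i=1, Z[2]=2)=1; Z[24]=1
i=25: i≥r, start 0; Z[25]=0
i=26: i≥r, start 0; Z[26]=0
i=27: i≥r, start 0; Z[27]=1 extend→box=[27,28)

[28, 3, 2, 1, 0, 0, 0, 1, 0, 7, 3, 2, 1, 0, 0, 0, 0, 2, 1, 0, 1, 0, 3, 2, 1, 0, 0, 1]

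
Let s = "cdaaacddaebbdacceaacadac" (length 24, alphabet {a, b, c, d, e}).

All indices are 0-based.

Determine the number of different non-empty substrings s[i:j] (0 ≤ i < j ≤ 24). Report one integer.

270

sorted suffixes:
  #0 SA[0]=2  'aaacddaebbdacceaacadac'
  #1 SA[1]=17  'aacadac'
  #2 SA[2]=3  'aacddaebbdacceaacadac'
  #3 SA[3]=22  'ac'
  #4 SA[4]=18  'acadac'
  #5 SA[5]=13  'acceaacadac'
  #6 SA[6]=4  'acddaebbdacceaacadac'
  #7 SA[7]=20  'adac'
  #8 SA[8]=8  'aebbdacceaacadac'
  #9 SA[9]=10  'bbdacceaacadac'
  #10 SA[10]=11  'bdacceaacadac'
  #11 SA[11]=23  'c'
  #12 SA[12]=19  'cadac'
  #13 SA[13]=14  'cceaacadac'
  #14 SA[14]=0  'cdaaacddaebbdacceaacadac'
  #15 SA[15]=5  'cddaebbdacceaacadac'
  #16 SA[16]=15  'ceaacadac'
  #17 SA[17]=1  'daaacddaebbdacceaacadac'
  #18 SA[18]=21  'dac'
  #19 SA[19]=12  'dacceaacadac'
  #20 SA[20]=7  'daebbdacceaacadac'
  #21 SA[21]=6  'ddaebbdacceaacadac'
  #22 SA[22]=16  'eaacadac'
  #23 SA[23]=9  'ebbdacceaacadac'

SA = [2, 17, 3, 22, 18, 13, 4, 20, 8, 10, 11, 23, 19, 14, 0, 5, 15, 1, 21, 12, 7, 6, 16, 9]
rank  pair      lcp
   1  s[2:],s[17:]  2  'aa'
   2  s[17:],s[3:]  3  'aac'
   3  s[3:],s[22:]  1  'a'
   4  s[22:],s[18:]  2  'ac'
   5  s[18:],s[13:]  2  'ac'
   6  s[13:],s[4:]  2  'ac'
   7  s[4:],s[20:]  1  'a'
   8  s[20:],s[8:]  1  'a'
   9  s[8:],s[10:]  0  ''
  10  s[10:],s[11:]  1  'b'
  11  s[11:],s[23:]  0  ''
  12  s[23:],s[19:]  1  'c'
  13  s[19:],s[14:]  1  'c'
  14  s[14:],s[0:]  1  'c'
  15  s[0:],s[5:]  2  'cd'
  16  s[5:],s[15:]  1  'c'
  17  s[15:],s[1:]  0  ''
  18  s[1:],s[21:]  2  'da'
  19  s[21:],s[12:]  3  'dac'
  20  s[12:],s[7:]  2  'da'
  21  s[7:],s[6:]  1  'd'
  22  s[6:],s[16:]  0  ''
  23  s[16:],s[9:]  1  'e'

n(n+1)/2 = 24·25/2 = 300
Σ LCP = 0 + 2 + 3 + 1 + 2 + 2 + 2 + 1 + 1 + 0 + 1 + 0 + 1 + 1 + 1 + 2 + 1 + 0 + 2 + 3 + 2 + 1 + 0 + 1 = 30
distinct = 300 − 30 = 270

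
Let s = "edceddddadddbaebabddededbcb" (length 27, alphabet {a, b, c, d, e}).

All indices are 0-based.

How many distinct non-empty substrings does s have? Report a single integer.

sorted suffixes:
  #0 SA[0]=16  'abddededbcb'
  #1 SA[1]=8  'adddbaebabddededbcb'
  #2 SA[2]=13  'aebabddededbcb'
  #3 SA[3]=26  'b'
  #4 SA[4]=15  'babddededbcb'
  #5 SA[5]=12  'baebabddededbcb'
  #6 SA[6]=24  'bcb'
  #7 SA[7]=17  'bddededbcb'
  #8 SA[8]=25  'cb'
  #9 SA[9]=2  'ceddddadddbaebabddededbcb'
  #10 SA[10]=7  'dadddbaebabddededbcb'
  #11 SA[11]=11  'dbaebabddededbcb'
  #12 SA[12]=23  'dbcb'
  #13 SA[13]=1  'dceddddadddbaebabddededbcb'
  #14 SA[14]=6  'ddadddbaebabddededbcb'
  #15 SA[15]=10  'ddbaebabddededbcb'
  #16 SA[16]=5  'dddadddbaebabddededbcb'
  #17 SA[17]=9  'dddbaebabddededbcb'
  #18 SA[18]=4  'ddddadddbaebabddededbcb'
  #19 SA[19]=18  'ddededbcb'
  #20 SA[20]=21  'dedbcb'
  #21 SA[21]=19  'dededbcb'
  #22 SA[22]=14  'ebabddededbcb'
  #23 SA[23]=22  'edbcb'
  #24 SA[24]=0  'edceddddadddbaebabddededbcb'
  #25 SA[25]=3  'eddddadddbaebabddededbcb'
  #26 SA[26]=20  'ededbcb'

SA = [16, 8, 13, 26, 15, 12, 24, 17, 25, 2, 7, 11, 23, 1, 6, 10, 5, 9, 4, 18, 21, 19, 14, 22, 0, 3, 20]
rank  pair      lcp
   1  s[16:],s[8:]  1  'a'
   2  s[8:],s[13:]  1  'a'
   3  s[13:],s[26:]  0  ''
   4  s[26:],s[15:]  1  'b'
   5  s[15:],s[12:]  2  'ba'
   6  s[12:],s[24:]  1  'b'
   7  s[24:],s[17:]  1  'b'
   8  s[17:],s[25:]  0  ''
   9  s[25:],s[2:]  1  'c'
  10  s[2:],s[7:]  0  ''
  11  s[7:],s[11:]  1  'd'
  12  s[11:],s[23:]  2  'db'
  13  s[23:],s[1:]  1  'd'
  14  s[1:],s[6:]  1  'd'
  15  s[6:],s[10:]  2  'dd'
  16  s[10:],s[5:]  2  'dd'
  17  s[5:],s[9:]  3  'ddd'
  18  s[9:],s[4:]  3  'ddd'
  19  s[4:],s[18:]  2  'dd'
  20  s[18:],s[21:]  1  'd'
  21  s[21:],s[19:]  3  'ded'
  22  s[19:],s[14:]  0  ''
  23  s[14:],s[22:]  1  'e'
  24  s[22:],s[0:]  2  'ed'
  25  s[0:],s[3:]  2  'ed'
  26  s[3:],s[20:]  2  'ed'

n(n+1)/2 = 27·28/2 = 378
Σ LCP = 0 + 1 + 1 + 0 + 1 + 2 + 1 + 1 + 0 + 1 + 0 + 1 + 2 + 1 + 1 + 2 + 2 + 3 + 3 + 2 + 1 + 3 + 0 + 1 + 2 + 2 + 2 = 36
distinct = 378 − 36 = 342

342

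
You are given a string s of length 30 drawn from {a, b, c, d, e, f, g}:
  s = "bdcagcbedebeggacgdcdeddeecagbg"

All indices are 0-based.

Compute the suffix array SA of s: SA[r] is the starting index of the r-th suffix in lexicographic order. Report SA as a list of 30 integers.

sorted suffixes:
  #0 SA[0]=14  'acgdcdeddeecagbg'
  #1 SA[1]=26  'agbg'
  #2 SA[2]=3  'agcbedebeggacgdcdeddeecagbg'
  #3 SA[3]=0  'bdcagcbedebeggacgdcdeddeecagbg'
  #4 SA[4]=6  'bedebeggacgdcdeddeecagbg'
  #5 SA[5]=10  'beggacgdcdeddeecagbg'
  #6 SA[6]=28  'bg'
  #7 SA[7]=25  'cagbg'
  #8 SA[8]=2  'cagcbedebeggacgdcdeddeecagbg'
  #9 SA[9]=5  'cbedebeggacgdcdeddeecagbg'
  #10 SA[10]=18  'cdeddeecagbg'
  #11 SA[11]=15  'cgdcdeddeecagbg'
  #12 SA[12]=1  'dcagcbedebeggacgdcdeddeecagbg'
  #13 SA[13]=17  'dcdeddeecagbg'
  #14 SA[14]=21  'ddeecagbg'
  #15 SA[15]=8  'debeggacgdcdeddeecagbg'
  #16 SA[16]=19  'deddeecagbg'
  #17 SA[17]=22  'deecagbg'
  #18 SA[18]=9  'ebeggacgdcdeddeecagbg'
  #19 SA[19]=24  'ecagbg'
  #20 SA[20]=20  'eddeecagbg'
  #21 SA[21]=7  'edebeggacgdcdeddeecagbg'
  #22 SA[22]=23  'eecagbg'
  #23 SA[23]=11  'eggacgdcdeddeecagbg'
  #24 SA[24]=29  'g'
  #25 SA[25]=13  'gacgdcdeddeecagbg'
  #26 SA[26]=27  'gbg'
  #27 SA[27]=4  'gcbedebeggacgdcdeddeecagbg'
  #28 SA[28]=16  'gdcdeddeecagbg'
  #29 SA[29]=12  'ggacgdcdeddeecagbg'

[14, 26, 3, 0, 6, 10, 28, 25, 2, 5, 18, 15, 1, 17, 21, 8, 19, 22, 9, 24, 20, 7, 23, 11, 29, 13, 27, 4, 16, 12]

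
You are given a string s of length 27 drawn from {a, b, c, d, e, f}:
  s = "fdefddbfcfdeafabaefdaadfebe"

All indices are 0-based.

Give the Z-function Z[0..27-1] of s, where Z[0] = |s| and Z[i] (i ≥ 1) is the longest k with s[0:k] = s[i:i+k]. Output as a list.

Z[0]=27
i=1: outside box; Z[1]=0
i=2: outside box; Z[2]=0
i=3: outside box; Z[3]=2 grow→box=[3,5)
i=4: min(r-i=1, Z[1]=0)=0; Z[4]=0
i=5: outside box; Z[5]=0
i=6: outside box; Z[6]=0
i=7: outside box; Z[7]=1 grow→box=[7,8)
i=8: outside box; Z[8]=0
i=9: outside box; Z[9]=3 grow→box=[9,12)
i=10: min(r-i=2, Z[1]=0)=0; Z[10]=0
i=11: min(r-i=1, Z[2]=0)=0; Z[11]=0
i=12: outside box; Z[12]=0
i=13: outside box; Z[13]=1 grow→box=[13,14)
i=14: outside box; Z[14]=0
i=15: outside box; Z[15]=0
i=16: outside box; Z[16]=0
i=17: outside box; Z[17]=0
i=18: outside box; Z[18]=2 grow→box=[18,20)
i=19: min(r-i=1, Z[1]=0)=0; Z[19]=0
i=20: outside box; Z[20]=0
i=21: outside box; Z[21]=0
i=22: outside box; Z[22]=0
i=23: outside box; Z[23]=1 grow→box=[23,24)
i=24: outside box; Z[24]=0
i=25: outside box; Z[25]=0
i=26: outside box; Z[26]=0

[27, 0, 0, 2, 0, 0, 0, 1, 0, 3, 0, 0, 0, 1, 0, 0, 0, 0, 2, 0, 0, 0, 0, 1, 0, 0, 0]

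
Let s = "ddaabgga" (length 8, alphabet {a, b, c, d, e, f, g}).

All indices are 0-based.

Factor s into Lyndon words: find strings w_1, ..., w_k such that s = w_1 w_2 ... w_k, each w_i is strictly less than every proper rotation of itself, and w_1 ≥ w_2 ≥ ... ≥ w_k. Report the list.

emit factor 1: 'd' (i=0, period=1)
emit factor 2: 'd' (i=1, period=1)
emit factor 3: 'aabgg' (i=2, period=5)
emit factor 4: 'a' (i=7, period=1)

["d", "d", "aabgg", "a"]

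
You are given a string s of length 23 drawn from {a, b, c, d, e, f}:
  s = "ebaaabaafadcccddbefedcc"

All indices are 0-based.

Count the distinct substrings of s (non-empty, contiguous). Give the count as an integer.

sorted suffixes:
  #0 SA[0]=2  'aaabaafadcccddbefedcc'
  #1 SA[1]=3  'aabaafadcccddbefedcc'
  #2 SA[2]=6  'aafadcccddbefedcc'
  #3 SA[3]=4  'abaafadcccddbefedcc'
  #4 SA[4]=9  'adcccddbefedcc'
  #5 SA[5]=7  'afadcccddbefedcc'
  #6 SA[6]=1  'baaabaafadcccddbefedcc'
  #7 SA[7]=5  'baafadcccddbefedcc'
  #8 SA[8]=16  'befedcc'
  #9 SA[9]=22  'c'
  #10 SA[10]=21  'cc'
  #11 SA[11]=11  'cccddbefedcc'
  #12 SA[12]=12  'ccddbefedcc'
  #13 SA[13]=13  'cddbefedcc'
  #14 SA[14]=15  'dbefedcc'
  #15 SA[15]=20  'dcc'
  #16 SA[16]=10  'dcccddbefedcc'
  #17 SA[17]=14  'ddbefedcc'
  #18 SA[18]=0  'ebaaabaafadcccddbefedcc'
  #19 SA[19]=19  'edcc'
  #20 SA[20]=17  'efedcc'
  #21 SA[21]=8  'fadcccddbefedcc'
  #22 SA[22]=18  'fedcc'

SA = [2, 3, 6, 4, 9, 7, 1, 5, 16, 22, 21, 11, 12, 13, 15, 20, 10, 14, 0, 19, 17, 8, 18]
rank  pair      lcp
   1  s[2:],s[3:]  2  'aa'
   2  s[3:],s[6:]  2  'aa'
   3  s[6:],s[4:]  1  'a'
   4  s[4:],s[9:]  1  'a'
   5  s[9:],s[7:]  1  'a'
   6  s[7:],s[1:]  0  ''
   7  s[1:],s[5:]  3  'baa'
   8  s[5:],s[16:]  1  'b'
   9  s[16:],s[22:]  0  ''
  10  s[22:],s[21:]  1  'c'
  11  s[21:],s[11:]  2  'cc'
  12  s[11:],s[12:]  2  'cc'
  13  s[12:],s[13:]  1  'c'
  14  s[13:],s[15:]  0  ''
  15  s[15:],s[20:]  1  'd'
  16  s[20:],s[10:]  3  'dcc'
  17  s[10:],s[14:]  1  'd'
  18  s[14:],s[0:]  0  ''
  19  s[0:],s[19:]  1  'e'
  20  s[19:],s[17:]  1  'e'
  21  s[17:],s[8:]  0  ''
  22  s[8:],s[18:]  1  'f'

n(n+1)/2 = 23·24/2 = 276
Σ LCP = 0 + 2 + 2 + 1 + 1 + 1 + 0 + 3 + 1 + 0 + 1 + 2 + 2 + 1 + 0 + 1 + 3 + 1 + 0 + 1 + 1 + 0 + 1 = 25
distinct = 276 − 25 = 251

251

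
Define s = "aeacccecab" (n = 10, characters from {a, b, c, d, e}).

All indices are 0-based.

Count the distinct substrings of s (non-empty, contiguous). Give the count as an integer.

48

rank | idx | suffix
   0 |   8 | ab
   1 |   2 | acccecab
   2 |   0 | aeacccecab
   3 |   9 | b
   4 |   7 | cab
   5 |   3 | cccecab
   6 |   4 | ccecab
   7 |   5 | cecab
   8 |   1 | eacccecab
   9 |   6 | ecab

SA = [8, 2, 0, 9, 7, 3, 4, 5, 1, 6]
i: (SA[i-1],SA[i]) lcp shared
  1: (8,2) 1 'a'
  2: (2,0) 1 'a'
  3: (0,9) 0 ''
  4: (9,7) 0 ''
  5: (7,3) 1 'c'
  6: (3,4) 2 'cc'
  7: (4,5) 1 'c'
  8: (5,1) 0 ''
  9: (1,6) 1 'e'

n(n+1)/2 = 10·11/2 = 55
Σ LCP = 0 + 1 + 1 + 0 + 0 + 1 + 2 + 1 + 0 + 1 = 7
distinct = 55 − 7 = 48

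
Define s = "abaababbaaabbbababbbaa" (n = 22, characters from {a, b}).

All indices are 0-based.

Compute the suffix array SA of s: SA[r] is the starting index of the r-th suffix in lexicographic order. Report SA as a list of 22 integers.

[21, 20, 8, 2, 9, 0, 3, 14, 5, 16, 10, 19, 7, 1, 13, 4, 15, 18, 6, 12, 17, 11]

rank | idx | suffix
   0 |  21 | a
   1 |  20 | aa
   2 |   8 | aaabbbababbbaa
   3 |   2 | aababbaaabbbababbbaa
   4 |   9 | aabbbababbbaa
   5 |   0 | abaababbaaabbbababbbaa
   6 |   3 | ababbaaabbbababbbaa
   7 |  14 | ababbbaa
   8 |   5 | abbaaabbbababbbaa
   9 |  16 | abbbaa
  10 |  10 | abbbababbbaa
  11 |  19 | baa
  12 |   7 | baaabbbababbbaa
  13 |   1 | baababbaaabbbababbbaa
  14 |  13 | bababbbaa
  15 |   4 | babbaaabbbababbbaa
  16 |  15 | babbbaa
  17 |  18 | bbaa
  18 |   6 | bbaaabbbababbbaa
  19 |  12 | bbababbbaa
  20 |  17 | bbbaa
  21 |  11 | bbbababbbaa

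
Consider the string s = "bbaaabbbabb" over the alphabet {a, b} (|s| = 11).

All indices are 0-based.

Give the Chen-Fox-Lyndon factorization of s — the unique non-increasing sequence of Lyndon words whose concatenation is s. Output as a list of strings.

["b", "b", "aaabbbabb"]

emit factor 1: 'b' (i=0, period=1)
emit factor 2: 'b' (i=1, period=1)
emit factor 3: 'aaabbbabb' (i=2, period=9)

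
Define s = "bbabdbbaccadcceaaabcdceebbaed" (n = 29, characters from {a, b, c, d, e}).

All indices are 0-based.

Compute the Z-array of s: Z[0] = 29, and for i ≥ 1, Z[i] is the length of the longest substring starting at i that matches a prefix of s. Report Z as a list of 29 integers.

[29, 1, 0, 1, 0, 3, 1, 0, 0, 0, 0, 0, 0, 0, 0, 0, 0, 0, 1, 0, 0, 0, 0, 0, 3, 1, 0, 0, 0]

Z[0]=29
i=1: fresh scan; Z[1]=1 scan→box=[1,2)
i=2: fresh scan; Z[2]=0
i=3: fresh scan; Z[3]=1 scan→box=[3,4)
i=4: fresh scan; Z[4]=0
i=5: fresh scan; Z[5]=3 scan→box=[5,8)
i=6: min(r-i=2, Z[1]=1)=1; Z[6]=1
i=7: min(r-i=1, Z[2]=0)=0; Z[7]=0
i=8: fresh scan; Z[8]=0
i=9: fresh scan; Z[9]=0
i=10: fresh scan; Z[10]=0
i=11: fresh scan; Z[11]=0
i=12: fresh scan; Z[12]=0
i=13: fresh scan; Z[13]=0
i=14: fresh scan; Z[14]=0
i=15: fresh scan; Z[15]=0
i=16: fresh scan; Z[16]=0
i=17: fresh scan; Z[17]=0
i=18: fresh scan; Z[18]=1 scan→box=[18,19)
i=19: fresh scan; Z[19]=0
i=20: fresh scan; Z[20]=0
i=21: fresh scan; Z[21]=0
i=22: fresh scan; Z[22]=0
i=23: fresh scan; Z[23]=0
i=24: fresh scan; Z[24]=3 scan→box=[24,27)
i=25: min(r-i=2, Z[1]=1)=1; Z[25]=1
i=26: min(r-i=1, Z[2]=0)=0; Z[26]=0
i=27: fresh scan; Z[27]=0
i=28: fresh scan; Z[28]=0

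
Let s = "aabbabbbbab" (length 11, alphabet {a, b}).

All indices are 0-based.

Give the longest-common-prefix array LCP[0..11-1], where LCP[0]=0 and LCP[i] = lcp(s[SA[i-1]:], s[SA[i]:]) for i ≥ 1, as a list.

[0, 1, 2, 3, 0, 1, 3, 1, 4, 2, 3]

sorted suffixes:
  #0 SA[0]=0  'aabbabbbbab'
  #1 SA[1]=9  'ab'
  #2 SA[2]=1  'abbabbbbab'
  #3 SA[3]=4  'abbbbab'
  #4 SA[4]=10  'b'
  #5 SA[5]=8  'bab'
  #6 SA[6]=3  'babbbbab'
  #7 SA[7]=7  'bbab'
  #8 SA[8]=2  'bbabbbbab'
  #9 SA[9]=6  'bbbab'
  #10 SA[10]=5  'bbbbab'

SA = [0, 9, 1, 4, 10, 8, 3, 7, 2, 6, 5]
rank  pair      lcp
   1  s[0:],s[9:]  1  'a'
   2  s[9:],s[1:]  2  'ab'
   3  s[1:],s[4:]  3  'abb'
   4  s[4:],s[10:]  0  ''
   5  s[10:],s[8:]  1  'b'
   6  s[8:],s[3:]  3  'bab'
   7  s[3:],s[7:]  1  'b'
   8  s[7:],s[2:]  4  'bbab'
   9  s[2:],s[6:]  2  'bb'
  10  s[6:],s[5:]  3  'bbb'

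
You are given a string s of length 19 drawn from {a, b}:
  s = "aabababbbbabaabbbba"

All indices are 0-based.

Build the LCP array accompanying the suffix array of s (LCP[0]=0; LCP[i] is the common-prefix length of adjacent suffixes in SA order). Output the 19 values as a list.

[0, 1, 3, 1, 3, 4, 2, 6, 0, 2, 2, 4, 3, 1, 3, 2, 4, 3, 5]

rank | idx | suffix
   0 |  18 | a
   1 |   0 | aabababbbbabaabbbba
   2 |  12 | aabbbba
   3 |  10 | abaabbbba
   4 |   1 | abababbbbabaabbbba
   5 |   3 | ababbbbabaabbbba
   6 |  13 | abbbba
   7 |   5 | abbbbabaabbbba
   8 |  17 | ba
   9 |  11 | baabbbba
  10 |   9 | babaabbbba
  11 |   2 | bababbbbabaabbbba
  12 |   4 | babbbbabaabbbba
  13 |  16 | bba
  14 |   8 | bbabaabbbba
  15 |  15 | bbba
  16 |   7 | bbbabaabbbba
  17 |  14 | bbbba
  18 |   6 | bbbbabaabbbba

SA = [18, 0, 12, 10, 1, 3, 13, 5, 17, 11, 9, 2, 4, 16, 8, 15, 7, 14, 6]
rank  pair      lcp
   1  s[18:],s[0:]  1  'a'
   2  s[0:],s[12:]  3  'aab'
   3  s[12:],s[10:]  1  'a'
   4  s[10:],s[1:]  3  'aba'
   5  s[1:],s[3:]  4  'abab'
   6  s[3:],s[13:]  2  'ab'
   7  s[13:],s[5:]  6  'abbbba'
   8  s[5:],s[17:]  0  ''
   9  s[17:],s[11:]  2  'ba'
  10  s[11:],s[9:]  2  'ba'
  11  s[9:],s[2:]  4  'baba'
  12  s[2:],s[4:]  3  'bab'
  13  s[4:],s[16:]  1  'b'
  14  s[16:],s[8:]  3  'bba'
  15  s[8:],s[15:]  2  'bb'
  16  s[15:],s[7:]  4  'bbba'
  17  s[7:],s[14:]  3  'bbb'
  18  s[14:],s[6:]  5  'bbbba'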